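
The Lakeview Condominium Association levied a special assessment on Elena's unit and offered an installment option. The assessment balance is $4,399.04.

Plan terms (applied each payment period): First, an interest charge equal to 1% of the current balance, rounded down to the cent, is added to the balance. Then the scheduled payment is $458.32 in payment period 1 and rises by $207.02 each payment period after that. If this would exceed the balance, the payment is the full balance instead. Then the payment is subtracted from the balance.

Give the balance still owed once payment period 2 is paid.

Payment period 1: $4,399.04 +$43.99 interest = $4,443.03; pay $458.32 → $3,984.71
Payment period 2: $3,984.71 +$39.84 interest = $4,024.55; pay $665.34 → $3,359.21

$3,359.21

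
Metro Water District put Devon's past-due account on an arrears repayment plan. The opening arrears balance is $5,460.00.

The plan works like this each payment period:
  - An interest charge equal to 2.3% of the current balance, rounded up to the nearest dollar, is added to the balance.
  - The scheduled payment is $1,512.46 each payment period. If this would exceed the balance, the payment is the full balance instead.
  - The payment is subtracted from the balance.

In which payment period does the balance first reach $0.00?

# | Opening | Interest | Payment | End bal
1 | $5,460.00 | $126.00 | $1,512.46 | $4,073.54
2 | $4,073.54 | $94.00 | $1,512.46 | $2,655.08
3 | $2,655.08 | $62.00 | $1,512.46 | $1,204.62
4 | $1,204.62 | $28.00 | $1,232.62 | $0.00
Balance reaches $0.00 in payment period 4.

4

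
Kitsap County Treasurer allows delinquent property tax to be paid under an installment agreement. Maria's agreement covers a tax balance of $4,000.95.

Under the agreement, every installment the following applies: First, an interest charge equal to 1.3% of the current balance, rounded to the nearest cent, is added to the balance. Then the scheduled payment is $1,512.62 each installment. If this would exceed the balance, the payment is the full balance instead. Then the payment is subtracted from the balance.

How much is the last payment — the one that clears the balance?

Installment 1: $4,000.95 +$52.01 interest = $4,052.96; pay $1,512.62 → $2,540.34
Installment 2: $2,540.34 +$33.02 interest = $2,573.36; pay $1,512.62 → $1,060.74
Installment 3: $1,060.74 +$13.79 interest = $1,074.53; pay $1,074.53 → $0.00

$1,074.53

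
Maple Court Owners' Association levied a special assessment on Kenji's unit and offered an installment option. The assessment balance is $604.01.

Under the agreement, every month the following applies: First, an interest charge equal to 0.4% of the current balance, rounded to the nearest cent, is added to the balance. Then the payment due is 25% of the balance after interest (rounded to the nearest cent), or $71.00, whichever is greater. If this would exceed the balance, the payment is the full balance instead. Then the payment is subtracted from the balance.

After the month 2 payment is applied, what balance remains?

Month 1: $604.01 +$2.42 interest = $606.43; pay $151.61 → $454.82
Month 2: $454.82 +$1.82 interest = $456.64; pay $114.16 → $342.48

$342.48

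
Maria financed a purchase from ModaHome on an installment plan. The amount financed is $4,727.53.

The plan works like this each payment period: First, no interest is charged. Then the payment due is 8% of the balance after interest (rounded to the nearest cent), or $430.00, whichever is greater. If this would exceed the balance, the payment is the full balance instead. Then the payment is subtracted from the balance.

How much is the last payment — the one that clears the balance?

$427.53

Payment period 1: $4,727.53 − $430.00 → $4,297.53
Payment period 2: $4,297.53 − $430.00 → $3,867.53
Payment period 3: $3,867.53 − $430.00 → $3,437.53
Payment period 4: $3,437.53 − $430.00 → $3,007.53
Payment period 5: $3,007.53 − $430.00 → $2,577.53
Payment period 6: $2,577.53 − $430.00 → $2,147.53
Payment period 7: $2,147.53 − $430.00 → $1,717.53
Payment period 8: $1,717.53 − $430.00 → $1,287.53
Payment period 9: $1,287.53 − $430.00 → $857.53
Payment period 10: $857.53 − $430.00 → $427.53
Payment period 11: $427.53 − $427.53 → $0.00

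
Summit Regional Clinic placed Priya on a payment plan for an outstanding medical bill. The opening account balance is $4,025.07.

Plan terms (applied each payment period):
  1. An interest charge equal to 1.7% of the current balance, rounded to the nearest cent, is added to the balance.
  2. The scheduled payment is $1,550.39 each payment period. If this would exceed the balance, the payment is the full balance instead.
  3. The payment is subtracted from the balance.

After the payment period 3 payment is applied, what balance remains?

Payment period 1: opening $4,025.07; interest $68.43 → $4,093.50; payment $1,550.39; balance $2,543.11
Payment period 2: opening $2,543.11; interest $43.23 → $2,586.34; payment $1,550.39; balance $1,035.95
Payment period 3: opening $1,035.95; interest $17.61 → $1,053.56; payment $1,053.56; balance $0.00

$0.00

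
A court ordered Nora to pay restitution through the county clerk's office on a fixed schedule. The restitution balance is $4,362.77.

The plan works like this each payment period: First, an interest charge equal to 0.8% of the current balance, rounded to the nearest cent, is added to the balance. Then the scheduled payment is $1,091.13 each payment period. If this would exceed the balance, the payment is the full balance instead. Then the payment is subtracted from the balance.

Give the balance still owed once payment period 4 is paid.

$86.88

# | Opening | Interest | Payment | End bal
1 | $4,362.77 | $34.90 | $1,091.13 | $3,306.54
2 | $3,306.54 | $26.45 | $1,091.13 | $2,241.86
3 | $2,241.86 | $17.93 | $1,091.13 | $1,168.66
4 | $1,168.66 | $9.35 | $1,091.13 | $86.88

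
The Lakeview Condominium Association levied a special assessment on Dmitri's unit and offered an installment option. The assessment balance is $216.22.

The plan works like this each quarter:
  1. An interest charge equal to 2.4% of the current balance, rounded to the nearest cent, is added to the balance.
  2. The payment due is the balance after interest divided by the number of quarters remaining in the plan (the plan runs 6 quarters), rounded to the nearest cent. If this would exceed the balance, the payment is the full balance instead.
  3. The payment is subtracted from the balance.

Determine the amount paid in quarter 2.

$37.79

Quarter 1: $216.22 +$5.19 interest = $221.41; pay $36.90 → $184.51
Quarter 2: $184.51 +$4.43 interest = $188.94; pay $37.79 → $151.15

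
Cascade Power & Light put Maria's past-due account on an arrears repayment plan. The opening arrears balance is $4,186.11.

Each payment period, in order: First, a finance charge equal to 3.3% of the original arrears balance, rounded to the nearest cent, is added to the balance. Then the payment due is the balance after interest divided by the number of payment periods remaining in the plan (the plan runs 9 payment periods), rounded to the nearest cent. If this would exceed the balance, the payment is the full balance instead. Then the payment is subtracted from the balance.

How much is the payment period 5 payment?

$568.13

Payment period 1: $4,186.11 +$138.14 interest = $4,324.25; pay $480.47 → $3,843.78
Payment period 2: $3,843.78 +$138.14 interest = $3,981.92; pay $497.74 → $3,484.18
Payment period 3: $3,484.18 +$138.14 interest = $3,622.32; pay $517.47 → $3,104.85
Payment period 4: $3,104.85 +$138.14 interest = $3,242.99; pay $540.50 → $2,702.49
Payment period 5: $2,702.49 +$138.14 interest = $2,840.63; pay $568.13 → $2,272.50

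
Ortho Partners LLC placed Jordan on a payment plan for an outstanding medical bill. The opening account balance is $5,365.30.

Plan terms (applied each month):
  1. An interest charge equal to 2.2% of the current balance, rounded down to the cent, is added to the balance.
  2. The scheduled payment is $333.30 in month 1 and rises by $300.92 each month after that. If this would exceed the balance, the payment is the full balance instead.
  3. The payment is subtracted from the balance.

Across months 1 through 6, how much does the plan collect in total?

Month 1: opening $5,365.30; interest $118.03 → $5,483.33; payment $333.30; balance $5,150.03
Month 2: opening $5,150.03; interest $113.30 → $5,263.33; payment $634.22; balance $4,629.11
Month 3: opening $4,629.11; interest $101.84 → $4,730.95; payment $935.14; balance $3,795.81
Month 4: opening $3,795.81; interest $83.50 → $3,879.31; payment $1,236.06; balance $2,643.25
Month 5: opening $2,643.25; interest $58.15 → $2,701.40; payment $1,536.98; balance $1,164.42
Month 6: opening $1,164.42; interest $25.61 → $1,190.03; payment $1,190.03; balance $0.00
Total paid: $5,865.73

$5,865.73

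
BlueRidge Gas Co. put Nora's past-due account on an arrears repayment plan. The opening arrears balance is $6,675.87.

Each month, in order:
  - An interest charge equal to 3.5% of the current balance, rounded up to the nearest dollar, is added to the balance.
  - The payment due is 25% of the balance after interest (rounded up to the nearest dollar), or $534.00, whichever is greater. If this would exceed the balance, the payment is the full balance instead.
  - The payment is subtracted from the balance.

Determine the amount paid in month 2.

$1,341.00

Month 1: opening $6,675.87; interest $234.00 → $6,909.87; payment $1,728.00; balance $5,181.87
Month 2: opening $5,181.87; interest $182.00 → $5,363.87; payment $1,341.00; balance $4,022.87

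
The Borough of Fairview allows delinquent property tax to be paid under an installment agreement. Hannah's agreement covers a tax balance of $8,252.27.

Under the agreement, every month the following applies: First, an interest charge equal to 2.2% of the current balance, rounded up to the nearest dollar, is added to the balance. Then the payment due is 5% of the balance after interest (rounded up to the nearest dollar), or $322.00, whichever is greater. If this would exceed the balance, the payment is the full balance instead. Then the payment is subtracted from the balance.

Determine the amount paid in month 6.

Month 1: opening $8,252.27; interest $182.00 → $8,434.27; payment $422.00; balance $8,012.27
Month 2: opening $8,012.27; interest $177.00 → $8,189.27; payment $410.00; balance $7,779.27
Month 3: opening $7,779.27; interest $172.00 → $7,951.27; payment $398.00; balance $7,553.27
Month 4: opening $7,553.27; interest $167.00 → $7,720.27; payment $387.00; balance $7,333.27
Month 5: opening $7,333.27; interest $162.00 → $7,495.27; payment $375.00; balance $7,120.27
Month 6: opening $7,120.27; interest $157.00 → $7,277.27; payment $364.00; balance $6,913.27

$364.00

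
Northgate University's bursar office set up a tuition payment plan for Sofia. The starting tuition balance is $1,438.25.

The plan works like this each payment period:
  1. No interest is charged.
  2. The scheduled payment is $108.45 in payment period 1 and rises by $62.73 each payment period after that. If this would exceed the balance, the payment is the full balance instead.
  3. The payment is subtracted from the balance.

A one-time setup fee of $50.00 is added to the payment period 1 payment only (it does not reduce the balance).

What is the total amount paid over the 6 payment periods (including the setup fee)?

Payment period 1: opening $1,438.25; payment $108.45 (+ $50.00 fee); balance $1,329.80
Payment period 2: opening $1,329.80; payment $171.18; balance $1,158.62
Payment period 3: opening $1,158.62; payment $233.91; balance $924.71
Payment period 4: opening $924.71; payment $296.64; balance $628.07
Payment period 5: opening $628.07; payment $359.37; balance $268.70
Payment period 6: opening $268.70; payment $268.70; balance $0.00
Total paid: $1,488.25

$1,488.25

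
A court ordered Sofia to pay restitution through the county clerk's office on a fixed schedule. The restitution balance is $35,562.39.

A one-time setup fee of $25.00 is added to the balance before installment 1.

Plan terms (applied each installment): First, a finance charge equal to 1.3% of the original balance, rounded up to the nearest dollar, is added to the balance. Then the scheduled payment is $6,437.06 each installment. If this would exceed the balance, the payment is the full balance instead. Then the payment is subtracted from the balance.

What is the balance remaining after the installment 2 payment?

Installment 1: opening $35,587.39; interest $463.00 → $36,050.39; payment $6,437.06; balance $29,613.33
Installment 2: opening $29,613.33; interest $463.00 → $30,076.33; payment $6,437.06; balance $23,639.27

$23,639.27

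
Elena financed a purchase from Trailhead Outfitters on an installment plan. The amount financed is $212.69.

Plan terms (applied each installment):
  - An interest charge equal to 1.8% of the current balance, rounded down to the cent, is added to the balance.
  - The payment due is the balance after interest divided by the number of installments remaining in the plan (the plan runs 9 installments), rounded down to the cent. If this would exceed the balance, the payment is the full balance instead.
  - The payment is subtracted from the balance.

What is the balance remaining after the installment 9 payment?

# | Opening | Interest | Payment | End bal
1 | $212.69 | $3.82 | $24.05 | $192.46
2 | $192.46 | $3.46 | $24.49 | $171.43
3 | $171.43 | $3.08 | $24.93 | $149.58
4 | $149.58 | $2.69 | $25.37 | $126.90
5 | $126.90 | $2.28 | $25.83 | $103.35
6 | $103.35 | $1.86 | $26.30 | $78.91
7 | $78.91 | $1.42 | $26.77 | $53.56
8 | $53.56 | $0.96 | $27.26 | $27.26
9 | $27.26 | $0.49 | $27.75 | $0.00

$0.00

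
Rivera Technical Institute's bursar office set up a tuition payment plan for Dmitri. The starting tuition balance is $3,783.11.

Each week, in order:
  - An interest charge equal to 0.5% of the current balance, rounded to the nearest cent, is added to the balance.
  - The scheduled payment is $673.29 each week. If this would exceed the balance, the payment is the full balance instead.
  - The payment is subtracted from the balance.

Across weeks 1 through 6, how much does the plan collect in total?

Week 1: $3,783.11 +$18.92 interest = $3,802.03; pay $673.29 → $3,128.74
Week 2: $3,128.74 +$15.64 interest = $3,144.38; pay $673.29 → $2,471.09
Week 3: $2,471.09 +$12.36 interest = $2,483.45; pay $673.29 → $1,810.16
Week 4: $1,810.16 +$9.05 interest = $1,819.21; pay $673.29 → $1,145.92
Week 5: $1,145.92 +$5.73 interest = $1,151.65; pay $673.29 → $478.36
Week 6: $478.36 +$2.39 interest = $480.75; pay $480.75 → $0.00
Total paid: $3,847.20

$3,847.20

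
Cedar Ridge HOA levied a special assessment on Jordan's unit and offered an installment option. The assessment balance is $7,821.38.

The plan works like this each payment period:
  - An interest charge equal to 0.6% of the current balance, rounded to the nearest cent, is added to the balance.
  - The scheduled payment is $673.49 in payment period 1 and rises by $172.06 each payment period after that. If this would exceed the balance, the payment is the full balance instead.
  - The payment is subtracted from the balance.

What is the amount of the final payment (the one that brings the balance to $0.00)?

Payment period 1: $7,821.38 +$46.93 interest = $7,868.31; pay $673.49 → $7,194.82
Payment period 2: $7,194.82 +$43.17 interest = $7,237.99; pay $845.55 → $6,392.44
Payment period 3: $6,392.44 +$38.35 interest = $6,430.79; pay $1,017.61 → $5,413.18
Payment period 4: $5,413.18 +$32.48 interest = $5,445.66; pay $1,189.67 → $4,255.99
Payment period 5: $4,255.99 +$25.54 interest = $4,281.53; pay $1,361.73 → $2,919.80
Payment period 6: $2,919.80 +$17.52 interest = $2,937.32; pay $1,533.79 → $1,403.53
Payment period 7: $1,403.53 +$8.42 interest = $1,411.95; pay $1,411.95 → $0.00

$1,411.95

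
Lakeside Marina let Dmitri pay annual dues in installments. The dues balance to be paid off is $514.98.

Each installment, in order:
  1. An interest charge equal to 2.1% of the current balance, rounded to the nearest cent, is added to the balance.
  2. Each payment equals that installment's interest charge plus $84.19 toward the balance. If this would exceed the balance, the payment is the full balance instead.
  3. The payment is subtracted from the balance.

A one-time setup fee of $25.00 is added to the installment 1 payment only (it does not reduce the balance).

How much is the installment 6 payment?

$86.16

Installment 1: opening $514.98; interest $10.81 → $525.79; payment $95.00 (+ $25.00 fee); balance $430.79
Installment 2: opening $430.79; interest $9.05 → $439.84; payment $93.24; balance $346.60
Installment 3: opening $346.60; interest $7.28 → $353.88; payment $91.47; balance $262.41
Installment 4: opening $262.41; interest $5.51 → $267.92; payment $89.70; balance $178.22
Installment 5: opening $178.22; interest $3.74 → $181.96; payment $87.93; balance $94.03
Installment 6: opening $94.03; interest $1.97 → $96.00; payment $86.16; balance $9.84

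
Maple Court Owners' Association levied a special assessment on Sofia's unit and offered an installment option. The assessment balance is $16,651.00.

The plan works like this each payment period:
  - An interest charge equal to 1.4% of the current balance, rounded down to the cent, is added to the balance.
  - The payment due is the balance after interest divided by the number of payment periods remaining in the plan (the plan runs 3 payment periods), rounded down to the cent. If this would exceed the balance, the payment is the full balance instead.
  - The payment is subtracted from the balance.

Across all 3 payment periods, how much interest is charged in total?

# | Opening | Interest | Payment | End bal
1 | $16,651.00 | $233.11 | $5,628.03 | $11,256.08
2 | $11,256.08 | $157.58 | $5,706.83 | $5,706.83
3 | $5,706.83 | $79.89 | $5,786.72 | $0.00
Total interest: $233.11 + $157.58 + $79.89 = $470.58

$470.58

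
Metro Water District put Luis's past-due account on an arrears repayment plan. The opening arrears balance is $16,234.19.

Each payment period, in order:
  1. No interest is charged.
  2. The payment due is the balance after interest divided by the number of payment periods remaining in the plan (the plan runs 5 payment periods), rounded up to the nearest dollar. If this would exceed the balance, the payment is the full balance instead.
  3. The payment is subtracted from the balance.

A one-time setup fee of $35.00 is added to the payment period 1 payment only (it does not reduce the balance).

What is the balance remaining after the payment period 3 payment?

Payment period 1: $16,234.19 − $3,247.00 (+ $35.00 fee) → $12,987.19
Payment period 2: $12,987.19 − $3,247.00 → $9,740.19
Payment period 3: $9,740.19 − $3,247.00 → $6,493.19

$6,493.19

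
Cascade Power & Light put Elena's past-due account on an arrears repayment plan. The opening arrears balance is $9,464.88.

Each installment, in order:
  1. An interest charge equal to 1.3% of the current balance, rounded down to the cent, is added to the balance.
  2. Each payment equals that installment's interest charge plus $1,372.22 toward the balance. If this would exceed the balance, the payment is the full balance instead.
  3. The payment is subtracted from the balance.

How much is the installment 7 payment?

$1,247.57

Installment 1: $9,464.88 +$123.04 interest = $9,587.92; pay $1,495.26 → $8,092.66
Installment 2: $8,092.66 +$105.20 interest = $8,197.86; pay $1,477.42 → $6,720.44
Installment 3: $6,720.44 +$87.36 interest = $6,807.80; pay $1,459.58 → $5,348.22
Installment 4: $5,348.22 +$69.52 interest = $5,417.74; pay $1,441.74 → $3,976.00
Installment 5: $3,976.00 +$51.68 interest = $4,027.68; pay $1,423.90 → $2,603.78
Installment 6: $2,603.78 +$33.84 interest = $2,637.62; pay $1,406.06 → $1,231.56
Installment 7: $1,231.56 +$16.01 interest = $1,247.57; pay $1,247.57 → $0.00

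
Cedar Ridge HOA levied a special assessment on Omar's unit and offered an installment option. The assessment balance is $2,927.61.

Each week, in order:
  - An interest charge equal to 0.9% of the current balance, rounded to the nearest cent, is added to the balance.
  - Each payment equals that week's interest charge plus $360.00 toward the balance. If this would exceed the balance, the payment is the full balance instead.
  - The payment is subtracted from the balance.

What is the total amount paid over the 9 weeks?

$3,048.12

# | Opening | Interest | Payment | End bal
1 | $2,927.61 | $26.35 | $386.35 | $2,567.61
2 | $2,567.61 | $23.11 | $383.11 | $2,207.61
3 | $2,207.61 | $19.87 | $379.87 | $1,847.61
4 | $1,847.61 | $16.63 | $376.63 | $1,487.61
5 | $1,487.61 | $13.39 | $373.39 | $1,127.61
6 | $1,127.61 | $10.15 | $370.15 | $767.61
7 | $767.61 | $6.91 | $366.91 | $407.61
8 | $407.61 | $3.67 | $363.67 | $47.61
9 | $47.61 | $0.43 | $48.04 | $0.00
Total paid: $3,048.12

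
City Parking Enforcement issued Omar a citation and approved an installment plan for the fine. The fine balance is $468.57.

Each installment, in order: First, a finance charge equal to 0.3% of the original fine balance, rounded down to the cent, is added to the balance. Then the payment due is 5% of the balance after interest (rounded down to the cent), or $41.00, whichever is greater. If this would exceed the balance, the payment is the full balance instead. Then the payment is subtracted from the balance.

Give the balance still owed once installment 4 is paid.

$310.17

# | Opening | Interest | Payment | End bal
1 | $468.57 | $1.40 | $41.00 | $428.97
2 | $428.97 | $1.40 | $41.00 | $389.37
3 | $389.37 | $1.40 | $41.00 | $349.77
4 | $349.77 | $1.40 | $41.00 | $310.17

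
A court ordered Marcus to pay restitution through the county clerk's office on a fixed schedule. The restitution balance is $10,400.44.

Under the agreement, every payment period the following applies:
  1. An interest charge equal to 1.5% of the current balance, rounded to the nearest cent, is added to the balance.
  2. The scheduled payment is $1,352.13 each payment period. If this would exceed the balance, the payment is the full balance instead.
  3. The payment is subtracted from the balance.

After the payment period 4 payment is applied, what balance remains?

$5,507.21

Payment period 1: $10,400.44 +$156.01 interest = $10,556.45; pay $1,352.13 → $9,204.32
Payment period 2: $9,204.32 +$138.06 interest = $9,342.38; pay $1,352.13 → $7,990.25
Payment period 3: $7,990.25 +$119.85 interest = $8,110.10; pay $1,352.13 → $6,757.97
Payment period 4: $6,757.97 +$101.37 interest = $6,859.34; pay $1,352.13 → $5,507.21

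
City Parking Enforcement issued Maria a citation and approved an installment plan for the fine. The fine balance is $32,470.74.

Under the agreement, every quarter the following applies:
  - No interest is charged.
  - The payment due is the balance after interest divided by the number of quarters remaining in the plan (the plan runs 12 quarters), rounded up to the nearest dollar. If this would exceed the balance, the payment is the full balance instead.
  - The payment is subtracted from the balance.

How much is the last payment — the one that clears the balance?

$2,704.74

# | Opening | Payment | End bal
1 | $32,470.74 | $2,706.00 | $29,764.74
2 | $29,764.74 | $2,706.00 | $27,058.74
3 | $27,058.74 | $2,706.00 | $24,352.74
4 | $24,352.74 | $2,706.00 | $21,646.74
5 | $21,646.74 | $2,706.00 | $18,940.74
6 | $18,940.74 | $2,706.00 | $16,234.74
7 | $16,234.74 | $2,706.00 | $13,528.74
8 | $13,528.74 | $2,706.00 | $10,822.74
9 | $10,822.74 | $2,706.00 | $8,116.74
10 | $8,116.74 | $2,706.00 | $5,410.74
11 | $5,410.74 | $2,706.00 | $2,704.74
12 | $2,704.74 | $2,704.74 | $0.00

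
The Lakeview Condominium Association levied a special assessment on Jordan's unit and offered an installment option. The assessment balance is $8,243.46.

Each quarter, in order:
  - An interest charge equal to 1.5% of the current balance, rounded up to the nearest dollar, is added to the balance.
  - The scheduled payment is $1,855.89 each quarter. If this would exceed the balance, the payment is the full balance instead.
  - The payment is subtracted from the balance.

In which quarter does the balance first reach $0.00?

5

# | Opening | Interest | Payment | End bal
1 | $8,243.46 | $124.00 | $1,855.89 | $6,511.57
2 | $6,511.57 | $98.00 | $1,855.89 | $4,753.68
3 | $4,753.68 | $72.00 | $1,855.89 | $2,969.79
4 | $2,969.79 | $45.00 | $1,855.89 | $1,158.90
5 | $1,158.90 | $18.00 | $1,176.90 | $0.00
Balance reaches $0.00 in quarter 5.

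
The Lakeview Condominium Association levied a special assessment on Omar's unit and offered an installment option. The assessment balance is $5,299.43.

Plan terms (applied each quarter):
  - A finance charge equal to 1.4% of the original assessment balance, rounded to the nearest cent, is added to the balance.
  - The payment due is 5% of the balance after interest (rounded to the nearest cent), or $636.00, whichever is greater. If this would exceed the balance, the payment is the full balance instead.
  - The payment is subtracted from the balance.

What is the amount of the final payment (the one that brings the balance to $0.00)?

Quarter 1: opening $5,299.43; interest $74.19 → $5,373.62; payment $636.00; balance $4,737.62
Quarter 2: opening $4,737.62; interest $74.19 → $4,811.81; payment $636.00; balance $4,175.81
Quarter 3: opening $4,175.81; interest $74.19 → $4,250.00; payment $636.00; balance $3,614.00
Quarter 4: opening $3,614.00; interest $74.19 → $3,688.19; payment $636.00; balance $3,052.19
Quarter 5: opening $3,052.19; interest $74.19 → $3,126.38; payment $636.00; balance $2,490.38
Quarter 6: opening $2,490.38; interest $74.19 → $2,564.57; payment $636.00; balance $1,928.57
Quarter 7: opening $1,928.57; interest $74.19 → $2,002.76; payment $636.00; balance $1,366.76
Quarter 8: opening $1,366.76; interest $74.19 → $1,440.95; payment $636.00; balance $804.95
Quarter 9: opening $804.95; interest $74.19 → $879.14; payment $636.00; balance $243.14
Quarter 10: opening $243.14; interest $74.19 → $317.33; payment $317.33; balance $0.00

$317.33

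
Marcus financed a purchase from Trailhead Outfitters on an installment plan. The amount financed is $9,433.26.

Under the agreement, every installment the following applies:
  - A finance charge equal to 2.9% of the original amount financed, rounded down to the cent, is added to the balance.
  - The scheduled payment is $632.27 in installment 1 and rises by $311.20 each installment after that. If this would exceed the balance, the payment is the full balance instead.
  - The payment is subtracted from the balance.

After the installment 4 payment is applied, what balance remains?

Installment 1: $9,433.26 +$273.56 interest = $9,706.82; pay $632.27 → $9,074.55
Installment 2: $9,074.55 +$273.56 interest = $9,348.11; pay $943.47 → $8,404.64
Installment 3: $8,404.64 +$273.56 interest = $8,678.20; pay $1,254.67 → $7,423.53
Installment 4: $7,423.53 +$273.56 interest = $7,697.09; pay $1,565.87 → $6,131.22

$6,131.22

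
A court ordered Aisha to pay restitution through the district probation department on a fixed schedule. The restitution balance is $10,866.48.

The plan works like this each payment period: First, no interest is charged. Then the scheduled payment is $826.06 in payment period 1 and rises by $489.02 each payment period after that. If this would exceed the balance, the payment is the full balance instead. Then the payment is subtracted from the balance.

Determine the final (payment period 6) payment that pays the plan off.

$1,845.98

Payment period 1: $10,866.48 − $826.06 → $10,040.42
Payment period 2: $10,040.42 − $1,315.08 → $8,725.34
Payment period 3: $8,725.34 − $1,804.10 → $6,921.24
Payment period 4: $6,921.24 − $2,293.12 → $4,628.12
Payment period 5: $4,628.12 − $2,782.14 → $1,845.98
Payment period 6: $1,845.98 − $1,845.98 → $0.00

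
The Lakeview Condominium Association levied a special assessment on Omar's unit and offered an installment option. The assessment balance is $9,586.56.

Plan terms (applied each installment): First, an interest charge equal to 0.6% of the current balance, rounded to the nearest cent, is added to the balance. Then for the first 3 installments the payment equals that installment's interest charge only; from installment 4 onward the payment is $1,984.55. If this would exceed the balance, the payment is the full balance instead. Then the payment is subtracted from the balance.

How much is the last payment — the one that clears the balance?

# | Opening | Interest | Payment | End bal
1 | $9,586.56 | $57.52 | $57.52 | $9,586.56
2 | $9,586.56 | $57.52 | $57.52 | $9,586.56
3 | $9,586.56 | $57.52 | $57.52 | $9,586.56
4 | $9,586.56 | $57.52 | $1,984.55 | $7,659.53
5 | $7,659.53 | $45.96 | $1,984.55 | $5,720.94
6 | $5,720.94 | $34.33 | $1,984.55 | $3,770.72
7 | $3,770.72 | $22.62 | $1,984.55 | $1,808.79
8 | $1,808.79 | $10.85 | $1,819.64 | $0.00

$1,819.64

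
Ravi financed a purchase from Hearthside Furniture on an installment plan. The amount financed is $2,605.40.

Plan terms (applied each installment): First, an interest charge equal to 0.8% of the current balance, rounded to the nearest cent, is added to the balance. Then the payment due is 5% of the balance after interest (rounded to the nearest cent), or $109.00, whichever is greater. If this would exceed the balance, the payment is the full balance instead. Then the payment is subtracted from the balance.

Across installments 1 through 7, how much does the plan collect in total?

$821.19

Installment 1: $2,605.40 +$20.84 interest = $2,626.24; pay $131.31 → $2,494.93
Installment 2: $2,494.93 +$19.96 interest = $2,514.89; pay $125.74 → $2,389.15
Installment 3: $2,389.15 +$19.11 interest = $2,408.26; pay $120.41 → $2,287.85
Installment 4: $2,287.85 +$18.30 interest = $2,306.15; pay $115.31 → $2,190.84
Installment 5: $2,190.84 +$17.53 interest = $2,208.37; pay $110.42 → $2,097.95
Installment 6: $2,097.95 +$16.78 interest = $2,114.73; pay $109.00 → $2,005.73
Installment 7: $2,005.73 +$16.05 interest = $2,021.78; pay $109.00 → $1,912.78
Total paid: $821.19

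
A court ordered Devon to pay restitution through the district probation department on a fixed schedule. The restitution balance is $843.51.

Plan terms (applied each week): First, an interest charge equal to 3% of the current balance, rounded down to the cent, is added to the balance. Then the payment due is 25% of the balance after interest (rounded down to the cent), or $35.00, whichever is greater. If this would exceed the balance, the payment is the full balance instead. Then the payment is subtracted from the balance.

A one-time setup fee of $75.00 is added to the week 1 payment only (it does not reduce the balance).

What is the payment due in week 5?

Week 1: $843.51 +$25.30 interest = $868.81; pay $217.20 (+ $75.00 fee) → $651.61
Week 2: $651.61 +$19.54 interest = $671.15; pay $167.78 → $503.37
Week 3: $503.37 +$15.10 interest = $518.47; pay $129.61 → $388.86
Week 4: $388.86 +$11.66 interest = $400.52; pay $100.13 → $300.39
Week 5: $300.39 +$9.01 interest = $309.40; pay $77.35 → $232.05

$77.35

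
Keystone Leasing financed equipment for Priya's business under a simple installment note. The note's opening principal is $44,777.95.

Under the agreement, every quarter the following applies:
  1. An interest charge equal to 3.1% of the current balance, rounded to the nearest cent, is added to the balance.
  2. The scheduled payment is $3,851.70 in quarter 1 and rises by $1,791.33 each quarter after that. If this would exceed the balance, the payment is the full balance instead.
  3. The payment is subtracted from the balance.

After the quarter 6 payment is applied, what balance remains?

$795.71

# | Opening | Interest | Payment | End bal
1 | $44,777.95 | $1,388.12 | $3,851.70 | $42,314.37
2 | $42,314.37 | $1,311.75 | $5,643.03 | $37,983.09
3 | $37,983.09 | $1,177.48 | $7,434.36 | $31,726.21
4 | $31,726.21 | $983.51 | $9,225.69 | $23,484.03
5 | $23,484.03 | $728.00 | $11,017.02 | $13,195.01
6 | $13,195.01 | $409.05 | $12,808.35 | $795.71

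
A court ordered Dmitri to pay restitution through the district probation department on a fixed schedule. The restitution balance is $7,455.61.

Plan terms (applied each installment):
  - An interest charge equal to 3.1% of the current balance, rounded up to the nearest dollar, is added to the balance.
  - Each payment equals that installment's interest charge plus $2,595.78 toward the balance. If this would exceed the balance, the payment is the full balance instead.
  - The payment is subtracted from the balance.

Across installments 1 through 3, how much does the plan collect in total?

Installment 1: $7,455.61 +$232.00 interest = $7,687.61; pay $2,827.78 → $4,859.83
Installment 2: $4,859.83 +$151.00 interest = $5,010.83; pay $2,746.78 → $2,264.05
Installment 3: $2,264.05 +$71.00 interest = $2,335.05; pay $2,335.05 → $0.00
Total paid: $7,909.61

$7,909.61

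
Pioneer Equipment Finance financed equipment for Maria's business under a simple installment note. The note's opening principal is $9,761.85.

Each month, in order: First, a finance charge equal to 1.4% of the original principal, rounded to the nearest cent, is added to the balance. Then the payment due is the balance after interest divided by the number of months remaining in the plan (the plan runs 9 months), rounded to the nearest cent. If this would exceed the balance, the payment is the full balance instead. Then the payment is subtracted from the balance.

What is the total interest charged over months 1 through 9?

# | Opening | Interest | Payment | End bal
1 | $9,761.85 | $136.67 | $1,099.84 | $8,798.68
2 | $8,798.68 | $136.67 | $1,116.92 | $7,818.43
3 | $7,818.43 | $136.67 | $1,136.44 | $6,818.66
4 | $6,818.66 | $136.67 | $1,159.22 | $5,796.11
5 | $5,796.11 | $136.67 | $1,186.56 | $4,746.22
6 | $4,746.22 | $136.67 | $1,220.72 | $3,662.17
7 | $3,662.17 | $136.67 | $1,266.28 | $2,532.56
8 | $2,532.56 | $136.67 | $1,334.62 | $1,334.61
9 | $1,334.61 | $136.67 | $1,471.28 | $0.00
Total interest: $136.67 + $136.67 + $136.67 + $136.67 + $136.67 + $136.67 + $136.67 + $136.67 + $136.67 = $1,230.03

$1,230.03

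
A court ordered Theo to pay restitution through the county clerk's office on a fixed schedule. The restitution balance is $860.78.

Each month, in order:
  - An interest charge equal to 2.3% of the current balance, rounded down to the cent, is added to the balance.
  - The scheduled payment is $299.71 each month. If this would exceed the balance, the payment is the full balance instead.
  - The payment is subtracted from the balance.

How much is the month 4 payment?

$1.59

Month 1: opening $860.78; interest $19.79 → $880.57; payment $299.71; balance $580.86
Month 2: opening $580.86; interest $13.35 → $594.21; payment $299.71; balance $294.50
Month 3: opening $294.50; interest $6.77 → $301.27; payment $299.71; balance $1.56
Month 4: opening $1.56; interest $0.03 → $1.59; payment $1.59; balance $0.00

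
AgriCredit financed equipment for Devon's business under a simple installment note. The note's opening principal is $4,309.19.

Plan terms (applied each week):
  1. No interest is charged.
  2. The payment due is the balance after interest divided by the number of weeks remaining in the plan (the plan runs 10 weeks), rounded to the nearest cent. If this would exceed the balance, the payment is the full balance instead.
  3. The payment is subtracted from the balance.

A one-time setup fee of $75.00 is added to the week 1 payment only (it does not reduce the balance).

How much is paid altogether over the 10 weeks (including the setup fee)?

$4,384.19

Week 1: opening $4,309.19; payment $430.92 (+ $75.00 fee); balance $3,878.27
Week 2: opening $3,878.27; payment $430.92; balance $3,447.35
Week 3: opening $3,447.35; payment $430.92; balance $3,016.43
Week 4: opening $3,016.43; payment $430.92; balance $2,585.51
Week 5: opening $2,585.51; payment $430.92; balance $2,154.59
Week 6: opening $2,154.59; payment $430.92; balance $1,723.67
Week 7: opening $1,723.67; payment $430.92; balance $1,292.75
Week 8: opening $1,292.75; payment $430.92; balance $861.83
Week 9: opening $861.83; payment $430.92; balance $430.91
Week 10: opening $430.91; payment $430.91; balance $0.00
Total paid: $4,384.19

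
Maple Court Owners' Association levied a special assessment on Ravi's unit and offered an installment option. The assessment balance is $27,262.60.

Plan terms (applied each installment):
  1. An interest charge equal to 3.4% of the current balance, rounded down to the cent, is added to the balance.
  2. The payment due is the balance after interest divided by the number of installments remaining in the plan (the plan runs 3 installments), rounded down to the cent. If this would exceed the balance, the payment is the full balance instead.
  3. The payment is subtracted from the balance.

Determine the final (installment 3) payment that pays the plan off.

# | Opening | Interest | Payment | End bal
1 | $27,262.60 | $926.92 | $9,396.50 | $18,793.02
2 | $18,793.02 | $638.96 | $9,715.99 | $9,715.99
3 | $9,715.99 | $330.34 | $10,046.33 | $0.00

$10,046.33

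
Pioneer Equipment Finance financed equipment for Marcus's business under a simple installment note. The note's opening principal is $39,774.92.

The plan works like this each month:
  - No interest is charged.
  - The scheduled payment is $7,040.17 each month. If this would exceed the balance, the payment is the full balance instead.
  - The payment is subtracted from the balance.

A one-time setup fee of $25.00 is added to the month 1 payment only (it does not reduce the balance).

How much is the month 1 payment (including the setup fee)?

Month 1: opening $39,774.92; payment $7,040.17 (+ $25.00 fee); balance $32,734.75

$7,065.17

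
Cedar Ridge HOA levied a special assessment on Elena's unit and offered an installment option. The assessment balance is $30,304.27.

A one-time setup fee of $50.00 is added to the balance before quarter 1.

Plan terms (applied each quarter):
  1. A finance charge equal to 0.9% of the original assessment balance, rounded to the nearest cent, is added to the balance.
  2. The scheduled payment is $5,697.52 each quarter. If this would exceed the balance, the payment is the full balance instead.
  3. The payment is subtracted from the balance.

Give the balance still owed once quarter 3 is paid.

Quarter 1: $30,354.27 +$272.74 interest = $30,627.01; pay $5,697.52 → $24,929.49
Quarter 2: $24,929.49 +$272.74 interest = $25,202.23; pay $5,697.52 → $19,504.71
Quarter 3: $19,504.71 +$272.74 interest = $19,777.45; pay $5,697.52 → $14,079.93

$14,079.93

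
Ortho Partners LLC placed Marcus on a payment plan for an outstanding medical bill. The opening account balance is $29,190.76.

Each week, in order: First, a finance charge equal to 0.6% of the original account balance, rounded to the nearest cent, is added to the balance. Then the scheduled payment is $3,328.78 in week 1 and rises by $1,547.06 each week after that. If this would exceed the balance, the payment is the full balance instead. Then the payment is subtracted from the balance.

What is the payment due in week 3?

$6,422.90

Week 1: $29,190.76 +$175.14 interest = $29,365.90; pay $3,328.78 → $26,037.12
Week 2: $26,037.12 +$175.14 interest = $26,212.26; pay $4,875.84 → $21,336.42
Week 3: $21,336.42 +$175.14 interest = $21,511.56; pay $6,422.90 → $15,088.66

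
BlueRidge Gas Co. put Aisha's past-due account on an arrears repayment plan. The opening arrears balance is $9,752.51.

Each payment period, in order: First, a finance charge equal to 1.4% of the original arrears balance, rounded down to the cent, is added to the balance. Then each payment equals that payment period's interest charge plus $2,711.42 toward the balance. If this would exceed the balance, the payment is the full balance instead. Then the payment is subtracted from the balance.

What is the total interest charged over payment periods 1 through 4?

$546.12

Payment period 1: $9,752.51 +$136.53 interest = $9,889.04; pay $2,847.95 → $7,041.09
Payment period 2: $7,041.09 +$136.53 interest = $7,177.62; pay $2,847.95 → $4,329.67
Payment period 3: $4,329.67 +$136.53 interest = $4,466.20; pay $2,847.95 → $1,618.25
Payment period 4: $1,618.25 +$136.53 interest = $1,754.78; pay $1,754.78 → $0.00
Total interest: $136.53 + $136.53 + $136.53 + $136.53 = $546.12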